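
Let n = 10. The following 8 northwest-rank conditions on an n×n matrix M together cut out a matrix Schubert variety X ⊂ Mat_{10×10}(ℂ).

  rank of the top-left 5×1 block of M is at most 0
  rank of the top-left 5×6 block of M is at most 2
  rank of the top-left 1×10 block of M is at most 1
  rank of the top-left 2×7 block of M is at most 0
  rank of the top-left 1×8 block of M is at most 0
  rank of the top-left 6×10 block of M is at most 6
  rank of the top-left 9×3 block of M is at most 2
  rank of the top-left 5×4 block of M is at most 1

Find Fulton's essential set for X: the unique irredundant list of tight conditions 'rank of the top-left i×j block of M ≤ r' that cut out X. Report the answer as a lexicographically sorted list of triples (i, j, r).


Propagating the 8 rank bounds to every northwest block:

  row 1: 0 | 0 | 0 | 0 | 0 | 0 | 0 | 0 | 1 | 1
  row 2: 0 | 0 | 0 | 0 | 0 | 0 | 0 | 1 | 2 | 2
  row 3: 0 | 1 | 1 | 1 | 1 | 1 | 1 | 2 | 3 | 3
  row 4: 0 | 1 | 1 | 1 | 2 | 2 | 2 | 3 | 4 | 4
  row 5: 0 | 1 | 1 | 1 | 2 | 2 | 3 | 4 | 5 | 5
  row 6: 1 | 2 | 2 | 2 | 3 | 3 | 4 | 5 | 6 | 6
  row 7: 1 | 2 | 2 | 3 | 4 | 4 | 5 | 6 | 7 | 7
  row 8: 1 | 2 | 2 | 3 | 4 | 5 | 6 | 7 | 8 | 8
  row 9: 1 | 2 | 2 | 3 | 4 | 5 | 6 | 7 | 8 | 9
  row 10: 1 | 2 | 3 | 4 | 5 | 6 | 7 | 8 | 9 | 10

the unique w with this rank table is (9, 8, 2, 5, 7, 1, 4, 6, 10, 3).

|D(w)|=26, |Ess(w)|=6:

[(1, 8, 0), (2, 7, 0), (5, 1, 0), (5, 4, 1), (5, 6, 2), (9, 3, 2)]


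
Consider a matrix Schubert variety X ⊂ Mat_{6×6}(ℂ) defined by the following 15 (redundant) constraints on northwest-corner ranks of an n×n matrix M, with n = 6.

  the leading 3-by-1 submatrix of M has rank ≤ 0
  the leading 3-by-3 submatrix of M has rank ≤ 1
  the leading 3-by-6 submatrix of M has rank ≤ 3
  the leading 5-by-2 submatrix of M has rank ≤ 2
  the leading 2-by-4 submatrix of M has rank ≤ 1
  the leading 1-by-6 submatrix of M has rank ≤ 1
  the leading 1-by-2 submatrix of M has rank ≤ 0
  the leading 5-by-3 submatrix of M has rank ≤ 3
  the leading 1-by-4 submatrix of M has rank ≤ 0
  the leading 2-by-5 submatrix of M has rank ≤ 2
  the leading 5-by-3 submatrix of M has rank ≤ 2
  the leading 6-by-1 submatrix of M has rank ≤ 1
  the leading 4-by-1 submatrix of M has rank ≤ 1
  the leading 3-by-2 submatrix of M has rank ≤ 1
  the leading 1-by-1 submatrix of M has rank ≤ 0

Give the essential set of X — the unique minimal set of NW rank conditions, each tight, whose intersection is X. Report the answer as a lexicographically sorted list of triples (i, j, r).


Reconstructing r_w from the 15 given conditions:

  row 1: 0  0  0  0  1  1
  row 2: 0  1  1  1  2  2
  row 3: 0  1  1  2  3  3
  row 4: 1  2  2  3  4  4
  row 5: 1  2  2  3  4  5
  row 6: 1  2  3  4  5  6

hence w(1..6) = (5, 2, 4, 1, 6, 3).

4 SE-corners of the 8-cell Rothe diagram give Ess(w):

[(1, 4, 0), (3, 1, 0), (3, 3, 1), (5, 3, 2)]


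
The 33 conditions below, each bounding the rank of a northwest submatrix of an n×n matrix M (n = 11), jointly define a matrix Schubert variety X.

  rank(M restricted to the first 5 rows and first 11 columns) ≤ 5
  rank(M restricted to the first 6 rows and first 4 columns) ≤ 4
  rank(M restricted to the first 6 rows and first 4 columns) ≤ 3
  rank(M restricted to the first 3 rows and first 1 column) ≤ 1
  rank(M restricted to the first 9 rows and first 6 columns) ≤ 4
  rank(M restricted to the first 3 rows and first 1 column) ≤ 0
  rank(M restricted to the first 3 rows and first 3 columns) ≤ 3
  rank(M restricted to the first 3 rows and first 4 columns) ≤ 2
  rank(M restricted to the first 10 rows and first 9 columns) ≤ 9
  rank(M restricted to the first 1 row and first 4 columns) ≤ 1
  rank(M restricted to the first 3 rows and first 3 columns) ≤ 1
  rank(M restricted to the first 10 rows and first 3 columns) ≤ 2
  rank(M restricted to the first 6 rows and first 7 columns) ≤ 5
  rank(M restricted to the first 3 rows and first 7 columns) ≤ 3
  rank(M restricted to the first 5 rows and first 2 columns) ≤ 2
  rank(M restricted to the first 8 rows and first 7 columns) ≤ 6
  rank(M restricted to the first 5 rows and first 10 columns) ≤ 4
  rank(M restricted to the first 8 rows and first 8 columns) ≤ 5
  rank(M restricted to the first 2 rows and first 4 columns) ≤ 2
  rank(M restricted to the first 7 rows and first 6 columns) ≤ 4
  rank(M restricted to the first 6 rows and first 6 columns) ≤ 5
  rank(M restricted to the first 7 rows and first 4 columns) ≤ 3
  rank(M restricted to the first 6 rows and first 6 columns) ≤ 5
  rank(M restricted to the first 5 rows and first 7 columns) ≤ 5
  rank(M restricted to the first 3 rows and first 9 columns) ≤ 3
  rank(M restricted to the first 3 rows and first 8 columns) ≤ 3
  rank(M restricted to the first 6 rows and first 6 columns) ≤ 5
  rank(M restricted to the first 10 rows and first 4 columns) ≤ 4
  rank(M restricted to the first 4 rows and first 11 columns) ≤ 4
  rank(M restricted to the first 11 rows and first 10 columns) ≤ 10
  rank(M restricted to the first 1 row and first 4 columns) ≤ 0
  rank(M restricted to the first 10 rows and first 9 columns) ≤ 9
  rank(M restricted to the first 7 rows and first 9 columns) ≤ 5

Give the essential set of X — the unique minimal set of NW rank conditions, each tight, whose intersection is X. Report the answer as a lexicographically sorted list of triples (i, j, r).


Reconstructing r_w from the 33 given conditions:

  i=1: 0, 0, 0, 0, 1, 1, 1, 1, 1, 1, 1
  i=2: 0, 1, 1, 1, 2, 2, 2, 2, 2, 2, 2
  i=3: 0, 1, 1, 2, 3, 3, 3, 3, 3, 3, 3
  i=4: 1, 2, 2, 3, 4, 4, 4, 4, 4, 4, 4
  i=5: 1, 2, 2, 3, 4, 4, 4, 4, 4, 4, 5
  i=6: 1, 2, 2, 3, 4, 4, 5, 5, 5, 5, 6
  i=7: 1, 2, 2, 3, 4, 4, 5, 5, 5, 6, 7
  i=8: 1, 2, 2, 3, 4, 4, 5, 5, 6, 7, 8
  i=9: 1, 2, 2, 3, 4, 4, 5, 6, 7, 8, 9
  i=10: 1, 2, 2, 3, 4, 5, 6, 7, 8, 9, 10
  i=11: 1, 2, 3, 4, 5, 6, 7, 8, 9, 10, 11

giving w = (5, 2, 4, 1, 11, 7, 10, 9, 8, 6, 3) via Δ²R.

8 SE-corners of the 25-cell Rothe diagram give Ess(w):

[(1, 4, 0), (3, 1, 0), (3, 3, 1), (5, 10, 4), (7, 9, 5), (8, 8, 5), (9, 6, 4), (10, 3, 2)]


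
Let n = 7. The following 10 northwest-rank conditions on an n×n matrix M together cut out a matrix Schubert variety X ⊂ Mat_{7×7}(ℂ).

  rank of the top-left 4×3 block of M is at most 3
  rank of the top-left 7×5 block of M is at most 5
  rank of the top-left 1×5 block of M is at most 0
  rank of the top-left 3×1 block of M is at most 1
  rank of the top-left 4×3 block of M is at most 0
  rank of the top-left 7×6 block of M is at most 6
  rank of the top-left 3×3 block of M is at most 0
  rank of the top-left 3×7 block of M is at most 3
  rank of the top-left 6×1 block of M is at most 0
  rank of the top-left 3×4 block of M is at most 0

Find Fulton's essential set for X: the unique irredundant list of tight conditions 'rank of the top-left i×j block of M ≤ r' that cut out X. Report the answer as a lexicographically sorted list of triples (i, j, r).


The tightest implied rank at each (i,j), from the 10 conditions:

  0 | 0 | 0 | 0 | 0 | 1 | 1
  0 | 0 | 0 | 0 | 1 | 2 | 2
  0 | 0 | 0 | 0 | 1 | 2 | 3
  0 | 0 | 0 | 1 | 2 | 3 | 4
  0 | 1 | 1 | 2 | 3 | 4 | 5
  0 | 1 | 2 | 3 | 4 | 5 | 6
  1 | 2 | 3 | 4 | 5 | 6 | 7

giving w = (6, 5, 7, 4, 2, 3, 1) via Δ²R.

4 SE-corners of the 18-cell Rothe diagram give Ess(w):

[(1, 5, 0), (3, 4, 0), (4, 3, 0), (6, 1, 0)]


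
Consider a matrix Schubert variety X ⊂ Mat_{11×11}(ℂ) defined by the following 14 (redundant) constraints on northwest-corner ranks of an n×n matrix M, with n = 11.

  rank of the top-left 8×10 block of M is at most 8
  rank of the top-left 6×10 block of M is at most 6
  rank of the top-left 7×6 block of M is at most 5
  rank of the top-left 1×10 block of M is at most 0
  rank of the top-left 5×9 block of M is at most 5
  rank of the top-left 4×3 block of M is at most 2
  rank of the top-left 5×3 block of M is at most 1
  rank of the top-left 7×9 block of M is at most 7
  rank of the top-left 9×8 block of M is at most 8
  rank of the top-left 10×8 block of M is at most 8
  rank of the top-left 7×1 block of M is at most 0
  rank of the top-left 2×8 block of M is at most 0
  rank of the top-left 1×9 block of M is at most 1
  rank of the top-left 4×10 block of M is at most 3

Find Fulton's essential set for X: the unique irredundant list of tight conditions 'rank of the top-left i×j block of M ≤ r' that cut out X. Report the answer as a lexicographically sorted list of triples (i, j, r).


Rank table r_w(11×11) implied by the 14 constraints:

  0, 0, 0, 0, 0, 0, 0, 0, 0, 0, 1
  0, 0, 0, 0, 0, 0, 0, 0, 1, 1, 2
  0, 1, 1, 1, 1, 1, 1, 1, 2, 2, 3
  0, 1, 1, 2, 2, 2, 2, 2, 3, 3, 4
  0, 1, 1, 2, 3, 3, 3, 3, 4, 4, 5
  0, 1, 2, 3, 4, 4, 4, 4, 5, 5, 6
  0, 1, 2, 3, 4, 5, 5, 5, 6, 6, 7
  1, 2, 3, 4, 5, 6, 6, 6, 7, 7, 8
  1, 2, 3, 4, 5, 6, 7, 7, 8, 8, 9
  1, 2, 3, 4, 5, 6, 7, 8, 9, 9, 10
  1, 2, 3, 4, 5, 6, 7, 8, 9, 10, 11

the unique w with this rank table is (11, 9, 2, 4, 5, 3, 6, 1, 7, 8, 10).

Fulton essential set (4 of the 25 Rothe cells):

[(1, 10, 0), (2, 8, 0), (5, 3, 1), (7, 1, 0)]


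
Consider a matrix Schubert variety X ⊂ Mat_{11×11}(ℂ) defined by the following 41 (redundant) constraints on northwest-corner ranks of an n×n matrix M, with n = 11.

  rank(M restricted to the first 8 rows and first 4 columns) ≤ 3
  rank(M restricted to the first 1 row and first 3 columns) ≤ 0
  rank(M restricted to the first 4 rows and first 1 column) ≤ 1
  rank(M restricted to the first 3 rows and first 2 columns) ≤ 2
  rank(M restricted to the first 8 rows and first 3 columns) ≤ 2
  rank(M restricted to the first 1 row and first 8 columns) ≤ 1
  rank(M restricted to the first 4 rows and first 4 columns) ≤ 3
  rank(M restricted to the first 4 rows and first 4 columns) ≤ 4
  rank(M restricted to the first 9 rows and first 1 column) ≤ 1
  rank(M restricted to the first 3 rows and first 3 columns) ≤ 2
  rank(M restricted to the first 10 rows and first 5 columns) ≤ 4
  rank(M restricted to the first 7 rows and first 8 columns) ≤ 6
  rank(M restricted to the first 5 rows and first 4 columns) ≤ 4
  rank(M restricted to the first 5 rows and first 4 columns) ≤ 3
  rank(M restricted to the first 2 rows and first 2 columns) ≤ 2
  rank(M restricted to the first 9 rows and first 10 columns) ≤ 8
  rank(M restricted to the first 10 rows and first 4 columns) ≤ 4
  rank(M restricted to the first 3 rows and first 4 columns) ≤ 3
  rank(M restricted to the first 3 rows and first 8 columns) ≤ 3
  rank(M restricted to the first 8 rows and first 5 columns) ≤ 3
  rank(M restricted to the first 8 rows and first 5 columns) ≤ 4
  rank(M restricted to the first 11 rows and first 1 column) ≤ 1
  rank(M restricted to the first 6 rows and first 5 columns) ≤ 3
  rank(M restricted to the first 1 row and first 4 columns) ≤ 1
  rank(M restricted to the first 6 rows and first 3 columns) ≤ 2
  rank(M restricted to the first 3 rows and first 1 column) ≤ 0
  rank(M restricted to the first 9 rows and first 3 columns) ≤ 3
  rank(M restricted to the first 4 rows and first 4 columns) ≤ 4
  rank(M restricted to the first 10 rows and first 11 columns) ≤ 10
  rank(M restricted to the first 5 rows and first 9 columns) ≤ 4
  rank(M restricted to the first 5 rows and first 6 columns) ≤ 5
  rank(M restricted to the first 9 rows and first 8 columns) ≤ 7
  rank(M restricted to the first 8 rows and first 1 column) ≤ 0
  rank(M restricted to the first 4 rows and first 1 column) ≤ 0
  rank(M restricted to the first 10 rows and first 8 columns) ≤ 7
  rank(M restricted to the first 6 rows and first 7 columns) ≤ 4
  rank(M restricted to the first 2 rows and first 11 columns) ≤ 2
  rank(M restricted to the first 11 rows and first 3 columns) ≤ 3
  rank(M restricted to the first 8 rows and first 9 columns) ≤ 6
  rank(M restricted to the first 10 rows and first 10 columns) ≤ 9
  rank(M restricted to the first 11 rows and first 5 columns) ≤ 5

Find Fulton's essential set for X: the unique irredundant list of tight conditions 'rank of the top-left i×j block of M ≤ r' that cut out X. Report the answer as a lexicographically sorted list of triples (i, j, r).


Recovering R(i,j) via the rank-extension bound from the 41 conditions:

  0, 0, 0, 1, 1, 1, 1, 1, 1, 1, 1
  0, 1, 1, 2, 2, 2, 2, 2, 2, 2, 2
  0, 1, 2, 3, 3, 3, 3, 3, 3, 3, 3
  0, 1, 2, 3, 3, 4, 4, 4, 4, 4, 4
  0, 1, 2, 3, 3, 4, 4, 4, 4, 5, 5
  0, 1, 2, 3, 3, 4, 4, 5, 5, 6, 6
  0, 1, 2, 3, 3, 4, 5, 6, 6, 7, 7
  0, 1, 2, 3, 3, 4, 5, 6, 6, 7, 8
  1, 2, 3, 4, 4, 5, 6, 7, 7, 8, 9
  1, 2, 3, 4, 4, 5, 6, 7, 8, 9, 10
  1, 2, 3, 4, 5, 6, 7, 8, 9, 10, 11

the unique w with this rank table is (4, 2, 3, 6, 10, 8, 7, 11, 1, 9, 5).

7 SE-corners of the 21-cell Rothe diagram give Ess(w):

[(1, 3, 0), (5, 9, 4), (6, 7, 4), (8, 1, 0), (8, 5, 3), (8, 9, 6), (10, 5, 4)]


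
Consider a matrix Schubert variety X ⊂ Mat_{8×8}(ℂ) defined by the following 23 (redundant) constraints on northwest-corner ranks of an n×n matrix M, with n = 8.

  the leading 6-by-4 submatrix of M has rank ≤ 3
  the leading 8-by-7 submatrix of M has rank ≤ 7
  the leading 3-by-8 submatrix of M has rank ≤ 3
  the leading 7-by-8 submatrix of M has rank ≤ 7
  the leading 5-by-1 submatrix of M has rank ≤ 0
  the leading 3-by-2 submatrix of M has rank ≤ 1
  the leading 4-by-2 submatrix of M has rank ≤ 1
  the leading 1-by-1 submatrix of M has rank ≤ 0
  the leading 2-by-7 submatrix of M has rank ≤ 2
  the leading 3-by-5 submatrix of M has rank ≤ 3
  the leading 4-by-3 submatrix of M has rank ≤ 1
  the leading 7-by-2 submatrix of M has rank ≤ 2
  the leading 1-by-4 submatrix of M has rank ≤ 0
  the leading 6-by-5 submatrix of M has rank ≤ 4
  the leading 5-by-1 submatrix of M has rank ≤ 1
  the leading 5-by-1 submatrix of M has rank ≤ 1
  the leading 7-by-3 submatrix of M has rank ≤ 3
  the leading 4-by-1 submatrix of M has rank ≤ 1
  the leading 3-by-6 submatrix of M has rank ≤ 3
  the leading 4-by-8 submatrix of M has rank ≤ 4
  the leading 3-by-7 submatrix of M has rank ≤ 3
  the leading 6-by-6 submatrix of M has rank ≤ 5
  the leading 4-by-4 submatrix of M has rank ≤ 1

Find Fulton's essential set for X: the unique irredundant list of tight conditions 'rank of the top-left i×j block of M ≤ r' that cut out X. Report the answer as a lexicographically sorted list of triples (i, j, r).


Rank table r_w(8×8) implied by the 23 constraints:

  0 0 0 0 1 1 1 1
  0 1 1 1 2 2 2 2
  0 1 1 1 2 3 3 3
  0 1 1 1 2 3 4 4
  0 1 2 2 3 4 5 5
  1 2 3 3 4 5 6 6
  1 2 3 4 5 6 7 7
  1 2 3 4 5 6 7 8

giving w = (5, 2, 6, 7, 3, 1, 4, 8) via Δ²R.

ℓ(w)=12; the 3 essential cells (i,j,r):

[(1, 4, 0), (4, 4, 1), (5, 1, 0)]


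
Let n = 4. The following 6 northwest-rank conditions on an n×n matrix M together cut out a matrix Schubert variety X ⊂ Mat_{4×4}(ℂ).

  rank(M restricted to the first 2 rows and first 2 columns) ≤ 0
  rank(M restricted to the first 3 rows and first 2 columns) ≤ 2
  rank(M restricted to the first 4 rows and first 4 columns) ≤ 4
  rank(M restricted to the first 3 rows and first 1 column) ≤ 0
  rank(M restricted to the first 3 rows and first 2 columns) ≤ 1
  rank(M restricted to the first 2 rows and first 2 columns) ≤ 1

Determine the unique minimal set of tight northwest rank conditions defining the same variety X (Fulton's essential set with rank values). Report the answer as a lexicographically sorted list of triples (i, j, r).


Computing R[i][j] = min implied NW-rank bound (n=4, 6 conditions):

  0 0 1 1
  0 0 1 2
  0 1 2 3
  1 2 3 4

giving w = (3, 4, 2, 1) via Δ²R.

2 SE-corners of the 5-cell Rothe diagram give Ess(w):

[(2, 2, 0), (3, 1, 0)]


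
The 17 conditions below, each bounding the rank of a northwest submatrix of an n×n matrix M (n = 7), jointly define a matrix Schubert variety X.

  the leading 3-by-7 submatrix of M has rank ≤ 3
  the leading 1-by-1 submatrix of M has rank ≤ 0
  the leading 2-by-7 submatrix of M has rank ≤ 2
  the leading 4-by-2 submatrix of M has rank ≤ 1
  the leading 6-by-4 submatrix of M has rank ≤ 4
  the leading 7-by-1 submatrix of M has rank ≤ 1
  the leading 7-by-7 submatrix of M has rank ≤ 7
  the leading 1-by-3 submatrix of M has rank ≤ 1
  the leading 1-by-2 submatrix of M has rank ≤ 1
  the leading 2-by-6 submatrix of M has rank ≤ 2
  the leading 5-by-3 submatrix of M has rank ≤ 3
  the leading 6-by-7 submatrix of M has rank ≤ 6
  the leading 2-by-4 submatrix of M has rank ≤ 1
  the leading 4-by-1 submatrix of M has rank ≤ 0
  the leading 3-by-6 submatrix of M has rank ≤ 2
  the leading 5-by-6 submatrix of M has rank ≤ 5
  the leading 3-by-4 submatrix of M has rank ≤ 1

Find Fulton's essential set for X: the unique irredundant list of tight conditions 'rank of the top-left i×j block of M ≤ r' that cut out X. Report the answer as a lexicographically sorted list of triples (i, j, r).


Computing R[i][j] = min implied NW-rank bound (n=7, 17 conditions):

  R[1]: 0  1  1  1  1  1  1
  R[2]: 0  1  1  1  2  2  2
  R[3]: 0  1  1  1  2  2  3
  R[4]: 0  1  2  2  3  3  4
  R[5]: 1  2  3  3  4  4  5
  R[6]: 1  2  3  4  5  5  6
  R[7]: 1  2  3  4  5  6  7

second differences of R give the permutation w = (2, 5, 7, 3, 1, 4, 6).

|D(w)|=9, |Ess(w)|=3:

[(3, 4, 1), (3, 6, 2), (4, 1, 0)]


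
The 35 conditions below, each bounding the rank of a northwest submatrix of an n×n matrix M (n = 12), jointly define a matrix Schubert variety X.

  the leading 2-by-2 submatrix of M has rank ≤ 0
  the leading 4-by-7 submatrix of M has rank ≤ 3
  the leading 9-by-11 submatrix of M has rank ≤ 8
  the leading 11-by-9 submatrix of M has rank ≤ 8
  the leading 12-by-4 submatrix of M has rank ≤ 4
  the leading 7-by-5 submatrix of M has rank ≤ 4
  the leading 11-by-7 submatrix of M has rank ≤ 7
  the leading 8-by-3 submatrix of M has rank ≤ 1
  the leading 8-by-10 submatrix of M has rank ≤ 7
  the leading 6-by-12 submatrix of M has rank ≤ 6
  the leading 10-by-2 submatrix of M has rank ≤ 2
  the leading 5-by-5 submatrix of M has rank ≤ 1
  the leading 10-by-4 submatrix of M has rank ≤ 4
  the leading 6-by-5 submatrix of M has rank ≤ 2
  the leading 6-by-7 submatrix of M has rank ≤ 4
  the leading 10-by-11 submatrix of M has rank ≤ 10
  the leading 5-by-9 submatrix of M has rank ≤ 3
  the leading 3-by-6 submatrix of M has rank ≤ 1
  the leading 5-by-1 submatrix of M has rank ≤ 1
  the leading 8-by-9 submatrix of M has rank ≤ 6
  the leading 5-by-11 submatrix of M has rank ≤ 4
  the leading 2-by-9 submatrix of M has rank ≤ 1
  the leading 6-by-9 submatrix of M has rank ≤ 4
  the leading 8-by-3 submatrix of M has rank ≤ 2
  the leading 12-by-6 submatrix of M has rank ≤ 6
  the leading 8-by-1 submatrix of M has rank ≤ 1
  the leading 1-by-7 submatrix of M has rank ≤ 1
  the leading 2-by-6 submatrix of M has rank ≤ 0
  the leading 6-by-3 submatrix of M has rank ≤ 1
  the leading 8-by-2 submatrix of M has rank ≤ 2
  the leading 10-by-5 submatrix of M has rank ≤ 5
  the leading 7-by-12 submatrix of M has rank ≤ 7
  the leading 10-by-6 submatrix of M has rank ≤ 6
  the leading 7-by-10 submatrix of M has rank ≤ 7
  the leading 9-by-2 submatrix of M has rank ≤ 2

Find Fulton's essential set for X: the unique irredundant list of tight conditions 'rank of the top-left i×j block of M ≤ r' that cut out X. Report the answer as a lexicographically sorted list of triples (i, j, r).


Rank table r_w(12×12) implied by the 35 constraints:

  0  0  0  0  0  0  1  1  1  1  1  1
  0  0  0  0  0  0  1  1  1  2  2  2
  1  1  1  1  1  1  2  2  2  3  3  3
  1  1  1  1  1  2  3  3  3  4  4  4
  1  1  1  1  1  2  3  3  3  4  4  5
  1  1  1  2  2  3  4  4  4  5  5  6
  1  1  1  2  3  4  5  5  5  6  6  7
  1  1  1  2  3  4  5  6  6  7  7  8
  1  2  2  3  4  5  6  7  7  8  8  9
  1  2  3  4  5  6  7  8  8  9  9  10
  1  2  3  4  5  6  7  8  8  9  10  11
  1  2  3  4  5  6  7  8  9  10  11  12

so w = (7, 10, 1, 6, 12, 4, 5, 8, 2, 3, 11, 9).

ℓ(w)=32; the 7 essential cells (i,j,r):

[(2, 6, 0), (2, 9, 1), (5, 5, 1), (5, 9, 3), (5, 11, 4), (8, 3, 1), (11, 9, 8)]


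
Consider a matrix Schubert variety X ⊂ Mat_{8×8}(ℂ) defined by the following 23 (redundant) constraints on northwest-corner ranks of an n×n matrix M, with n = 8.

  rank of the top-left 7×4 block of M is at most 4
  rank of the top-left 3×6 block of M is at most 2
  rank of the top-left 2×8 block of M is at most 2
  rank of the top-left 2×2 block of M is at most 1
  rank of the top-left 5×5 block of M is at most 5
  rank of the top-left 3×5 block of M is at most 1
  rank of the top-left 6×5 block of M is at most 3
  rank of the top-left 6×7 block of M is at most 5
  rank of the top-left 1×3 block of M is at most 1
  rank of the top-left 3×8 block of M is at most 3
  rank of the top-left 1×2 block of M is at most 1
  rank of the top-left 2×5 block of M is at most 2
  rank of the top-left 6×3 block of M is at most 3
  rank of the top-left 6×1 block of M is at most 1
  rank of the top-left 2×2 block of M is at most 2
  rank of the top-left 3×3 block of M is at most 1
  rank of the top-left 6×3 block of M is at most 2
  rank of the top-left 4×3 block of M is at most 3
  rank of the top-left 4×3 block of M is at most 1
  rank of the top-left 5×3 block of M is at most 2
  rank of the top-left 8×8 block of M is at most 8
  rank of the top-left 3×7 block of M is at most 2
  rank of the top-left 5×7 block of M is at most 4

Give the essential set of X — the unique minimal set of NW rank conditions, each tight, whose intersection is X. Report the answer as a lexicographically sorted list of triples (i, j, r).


Rank table r_w(8×8) implied by the 23 constraints:

  row 1: 1 1 1 1 1 1 1 1
  row 2: 1 1 1 1 1 2 2 2
  row 3: 1 1 1 1 1 2 2 3
  row 4: 1 1 1 2 2 3 3 4
  row 5: 1 2 2 3 3 4 4 5
  row 6: 1 2 2 3 3 4 5 6
  row 7: 1 2 3 4 4 5 6 7
  row 8: 1 2 3 4 5 6 7 8

so w = (1, 6, 8, 4, 2, 7, 3, 5).

5 SE-corners of the 13-cell Rothe diagram give Ess(w):

[(3, 5, 1), (3, 7, 2), (4, 3, 1), (6, 3, 2), (6, 5, 3)]


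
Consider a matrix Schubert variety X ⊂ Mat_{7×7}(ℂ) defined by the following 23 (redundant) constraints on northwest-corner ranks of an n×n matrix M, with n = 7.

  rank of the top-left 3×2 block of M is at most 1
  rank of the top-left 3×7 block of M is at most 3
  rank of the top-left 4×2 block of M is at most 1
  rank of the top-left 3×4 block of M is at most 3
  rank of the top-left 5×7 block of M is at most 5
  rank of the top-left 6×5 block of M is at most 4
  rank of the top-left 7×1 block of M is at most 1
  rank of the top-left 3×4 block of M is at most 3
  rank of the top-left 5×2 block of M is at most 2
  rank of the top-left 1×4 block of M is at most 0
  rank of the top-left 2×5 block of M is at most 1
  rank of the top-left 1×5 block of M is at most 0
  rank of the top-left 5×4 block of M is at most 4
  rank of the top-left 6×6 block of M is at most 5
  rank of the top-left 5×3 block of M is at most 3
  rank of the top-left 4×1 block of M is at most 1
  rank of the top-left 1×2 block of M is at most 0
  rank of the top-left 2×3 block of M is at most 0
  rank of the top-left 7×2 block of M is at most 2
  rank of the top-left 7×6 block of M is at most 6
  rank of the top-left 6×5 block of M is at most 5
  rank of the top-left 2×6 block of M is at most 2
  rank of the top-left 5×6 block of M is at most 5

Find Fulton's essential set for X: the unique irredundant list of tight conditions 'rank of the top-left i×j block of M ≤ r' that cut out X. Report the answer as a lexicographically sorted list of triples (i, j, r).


The tightest implied rank at each (i,j), from the 23 conditions:

  i=1: 0 | 0 | 0 | 0 | 0 | 1 | 1
  i=2: 0 | 0 | 0 | 1 | 1 | 2 | 2
  i=3: 1 | 1 | 1 | 2 | 2 | 3 | 3
  i=4: 1 | 1 | 2 | 3 | 3 | 4 | 4
  i=5: 1 | 2 | 3 | 4 | 4 | 5 | 5
  i=6: 1 | 2 | 3 | 4 | 4 | 5 | 6
  i=7: 1 | 2 | 3 | 4 | 5 | 6 | 7

second differences of R give the permutation w = (6, 4, 1, 3, 2, 7, 5).

|D(w)|=10, |Ess(w)|=4:

[(1, 5, 0), (2, 3, 0), (4, 2, 1), (6, 5, 4)]


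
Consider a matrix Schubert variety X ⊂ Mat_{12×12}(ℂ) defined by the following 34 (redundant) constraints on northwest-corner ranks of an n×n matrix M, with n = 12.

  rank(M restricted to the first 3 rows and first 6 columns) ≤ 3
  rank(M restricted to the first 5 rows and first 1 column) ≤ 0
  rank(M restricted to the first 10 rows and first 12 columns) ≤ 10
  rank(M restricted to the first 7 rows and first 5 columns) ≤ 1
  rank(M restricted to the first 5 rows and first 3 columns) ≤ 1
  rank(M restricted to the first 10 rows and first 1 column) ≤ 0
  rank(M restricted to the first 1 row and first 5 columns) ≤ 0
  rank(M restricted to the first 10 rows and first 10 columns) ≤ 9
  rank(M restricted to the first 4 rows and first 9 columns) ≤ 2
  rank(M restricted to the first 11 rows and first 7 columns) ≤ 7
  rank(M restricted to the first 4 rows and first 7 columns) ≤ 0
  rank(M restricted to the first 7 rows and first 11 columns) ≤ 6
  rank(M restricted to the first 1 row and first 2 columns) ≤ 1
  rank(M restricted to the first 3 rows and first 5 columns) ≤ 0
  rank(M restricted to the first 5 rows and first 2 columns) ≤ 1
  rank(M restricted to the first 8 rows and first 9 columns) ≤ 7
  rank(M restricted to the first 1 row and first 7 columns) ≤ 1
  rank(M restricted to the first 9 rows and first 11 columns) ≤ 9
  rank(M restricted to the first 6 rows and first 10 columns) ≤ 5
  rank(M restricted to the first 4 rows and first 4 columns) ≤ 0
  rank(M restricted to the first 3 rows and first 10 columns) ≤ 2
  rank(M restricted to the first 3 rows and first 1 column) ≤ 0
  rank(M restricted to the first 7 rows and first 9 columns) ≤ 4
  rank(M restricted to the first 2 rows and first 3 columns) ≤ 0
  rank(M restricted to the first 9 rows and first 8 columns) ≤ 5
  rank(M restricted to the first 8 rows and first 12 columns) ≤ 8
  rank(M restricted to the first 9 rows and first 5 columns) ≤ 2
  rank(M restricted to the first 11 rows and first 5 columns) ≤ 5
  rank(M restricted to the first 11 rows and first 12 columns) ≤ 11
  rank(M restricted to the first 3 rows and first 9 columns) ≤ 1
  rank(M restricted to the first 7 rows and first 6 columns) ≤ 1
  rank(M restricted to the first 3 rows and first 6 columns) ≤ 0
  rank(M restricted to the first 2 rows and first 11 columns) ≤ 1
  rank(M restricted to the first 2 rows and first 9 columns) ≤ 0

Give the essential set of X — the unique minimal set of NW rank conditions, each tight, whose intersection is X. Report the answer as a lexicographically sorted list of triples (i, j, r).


Computing R[i][j] = min implied NW-rank bound (n=12, 34 conditions):

  0, 0, 0, 0, 0, 0, 0, 0, 0, 1, 1, 1
  0, 0, 0, 0, 0, 0, 0, 0, 0, 1, 1, 2
  0, 0, 0, 0, 0, 0, 0, 1, 1, 2, 2, 3
  0, 0, 0, 0, 0, 0, 0, 1, 2, 3, 3, 4
  0, 1, 1, 1, 1, 1, 1, 2, 3, 4, 4, 5
  0, 1, 1, 1, 1, 1, 2, 3, 4, 5, 5, 6
  0, 1, 1, 1, 1, 1, 2, 3, 4, 5, 6, 7
  0, 1, 2, 2, 2, 2, 3, 4, 5, 6, 7, 8
  0, 1, 2, 2, 2, 3, 4, 5, 6, 7, 8, 9
  0, 1, 2, 3, 3, 4, 5, 6, 7, 8, 9, 10
  1, 2, 3, 4, 4, 5, 6, 7, 8, 9, 10, 11
  1, 2, 3, 4, 5, 6, 7, 8, 9, 10, 11, 12

reading off 1-entries of Δ²R: w = (10, 12, 8, 9, 2, 7, 11, 3, 6, 4, 1, 5).

ℓ(w)=49; the 6 essential cells (i,j,r):

[(2, 9, 0), (2, 11, 1), (4, 7, 0), (7, 6, 1), (9, 5, 2), (10, 1, 0)]


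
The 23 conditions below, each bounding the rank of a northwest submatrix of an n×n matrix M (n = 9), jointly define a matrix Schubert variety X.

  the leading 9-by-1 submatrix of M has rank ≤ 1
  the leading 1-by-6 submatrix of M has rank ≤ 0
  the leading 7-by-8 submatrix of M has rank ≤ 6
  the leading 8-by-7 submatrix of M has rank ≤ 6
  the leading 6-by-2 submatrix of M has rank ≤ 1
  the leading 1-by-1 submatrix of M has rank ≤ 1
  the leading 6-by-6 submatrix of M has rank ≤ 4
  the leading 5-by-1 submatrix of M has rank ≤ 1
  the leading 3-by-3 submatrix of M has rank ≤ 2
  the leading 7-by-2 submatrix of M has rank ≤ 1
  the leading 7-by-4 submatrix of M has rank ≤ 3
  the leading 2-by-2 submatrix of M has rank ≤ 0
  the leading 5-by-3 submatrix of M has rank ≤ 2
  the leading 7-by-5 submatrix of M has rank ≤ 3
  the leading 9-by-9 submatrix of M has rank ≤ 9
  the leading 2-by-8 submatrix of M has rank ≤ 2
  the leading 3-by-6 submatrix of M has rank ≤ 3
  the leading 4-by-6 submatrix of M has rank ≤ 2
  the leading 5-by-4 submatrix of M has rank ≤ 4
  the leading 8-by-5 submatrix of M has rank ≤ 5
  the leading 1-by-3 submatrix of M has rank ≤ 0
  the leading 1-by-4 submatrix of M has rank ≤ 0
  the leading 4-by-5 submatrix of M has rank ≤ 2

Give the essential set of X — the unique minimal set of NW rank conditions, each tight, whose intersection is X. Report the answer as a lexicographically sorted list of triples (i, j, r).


Rank table r_w(9×9) implied by the 23 constraints:

  R[1]: 0 0 0 0 0 0 1 1 1
  R[2]: 0 0 1 1 1 1 2 2 2
  R[3]: 1 1 2 2 2 2 3 3 3
  R[4]: 1 1 2 2 2 2 3 4 4
  R[5]: 1 1 2 3 3 3 4 5 5
  R[6]: 1 1 2 3 3 4 5 6 6
  R[7]: 1 1 2 3 3 4 5 6 7
  R[8]: 1 2 3 4 4 5 6 7 8
  R[9]: 1 2 3 4 5 6 7 8 9

hence w(1..9) = (7, 3, 1, 8, 4, 6, 9, 2, 5).

|D(w)|=17, |Ess(w)|=5:

[(1, 6, 0), (2, 2, 0), (4, 6, 2), (7, 2, 1), (7, 5, 3)]


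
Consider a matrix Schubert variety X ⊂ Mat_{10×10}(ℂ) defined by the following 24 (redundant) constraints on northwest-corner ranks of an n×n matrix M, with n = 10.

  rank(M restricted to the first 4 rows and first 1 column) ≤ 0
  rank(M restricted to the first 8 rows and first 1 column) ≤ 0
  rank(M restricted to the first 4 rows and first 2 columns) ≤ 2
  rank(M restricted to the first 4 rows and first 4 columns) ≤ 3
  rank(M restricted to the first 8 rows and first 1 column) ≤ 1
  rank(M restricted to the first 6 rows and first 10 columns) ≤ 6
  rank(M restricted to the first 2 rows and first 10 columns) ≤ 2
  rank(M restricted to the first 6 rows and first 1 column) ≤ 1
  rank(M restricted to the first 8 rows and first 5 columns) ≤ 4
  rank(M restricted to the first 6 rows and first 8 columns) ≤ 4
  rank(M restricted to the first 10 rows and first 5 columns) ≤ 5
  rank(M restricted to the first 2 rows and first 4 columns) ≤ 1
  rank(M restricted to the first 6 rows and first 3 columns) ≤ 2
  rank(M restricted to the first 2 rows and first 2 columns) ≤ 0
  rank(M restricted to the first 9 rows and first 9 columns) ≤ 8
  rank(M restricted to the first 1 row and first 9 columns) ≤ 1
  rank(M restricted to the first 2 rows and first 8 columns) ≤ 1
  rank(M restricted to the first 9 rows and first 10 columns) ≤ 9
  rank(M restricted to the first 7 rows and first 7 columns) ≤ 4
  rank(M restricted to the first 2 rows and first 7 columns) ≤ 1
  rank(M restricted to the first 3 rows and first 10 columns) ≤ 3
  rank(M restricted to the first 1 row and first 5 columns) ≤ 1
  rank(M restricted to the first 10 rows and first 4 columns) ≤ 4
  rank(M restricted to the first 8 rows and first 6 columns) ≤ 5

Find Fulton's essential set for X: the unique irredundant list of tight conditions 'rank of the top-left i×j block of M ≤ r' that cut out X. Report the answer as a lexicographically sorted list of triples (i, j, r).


The tightest implied rank at each (i,j), from the 24 conditions:

  R[1]: 0 | 0 | 1 | 1 | 1 | 1 | 1 | 1 | 1 | 1
  R[2]: 0 | 0 | 1 | 1 | 1 | 1 | 1 | 1 | 2 | 2
  R[3]: 0 | 1 | 2 | 2 | 2 | 2 | 2 | 2 | 3 | 3
  R[4]: 0 | 1 | 2 | 3 | 3 | 3 | 3 | 3 | 4 | 4
  R[5]: 0 | 1 | 2 | 3 | 4 | 4 | 4 | 4 | 5 | 5
  R[6]: 0 | 1 | 2 | 3 | 4 | 4 | 4 | 4 | 5 | 6
  R[7]: 0 | 1 | 2 | 3 | 4 | 4 | 4 | 5 | 6 | 7
  R[8]: 0 | 1 | 2 | 3 | 4 | 5 | 5 | 6 | 7 | 8
  R[9]: 1 | 2 | 3 | 4 | 5 | 6 | 6 | 7 | 8 | 9
  R[10]: 1 | 2 | 3 | 4 | 5 | 6 | 7 | 8 | 9 | 10

second differences of R give the permutation w = (3, 9, 2, 4, 5, 10, 8, 6, 1, 7).

|D(w)|=20, |Ess(w)|=5:

[(2, 2, 0), (2, 8, 1), (6, 8, 4), (7, 7, 4), (8, 1, 0)]


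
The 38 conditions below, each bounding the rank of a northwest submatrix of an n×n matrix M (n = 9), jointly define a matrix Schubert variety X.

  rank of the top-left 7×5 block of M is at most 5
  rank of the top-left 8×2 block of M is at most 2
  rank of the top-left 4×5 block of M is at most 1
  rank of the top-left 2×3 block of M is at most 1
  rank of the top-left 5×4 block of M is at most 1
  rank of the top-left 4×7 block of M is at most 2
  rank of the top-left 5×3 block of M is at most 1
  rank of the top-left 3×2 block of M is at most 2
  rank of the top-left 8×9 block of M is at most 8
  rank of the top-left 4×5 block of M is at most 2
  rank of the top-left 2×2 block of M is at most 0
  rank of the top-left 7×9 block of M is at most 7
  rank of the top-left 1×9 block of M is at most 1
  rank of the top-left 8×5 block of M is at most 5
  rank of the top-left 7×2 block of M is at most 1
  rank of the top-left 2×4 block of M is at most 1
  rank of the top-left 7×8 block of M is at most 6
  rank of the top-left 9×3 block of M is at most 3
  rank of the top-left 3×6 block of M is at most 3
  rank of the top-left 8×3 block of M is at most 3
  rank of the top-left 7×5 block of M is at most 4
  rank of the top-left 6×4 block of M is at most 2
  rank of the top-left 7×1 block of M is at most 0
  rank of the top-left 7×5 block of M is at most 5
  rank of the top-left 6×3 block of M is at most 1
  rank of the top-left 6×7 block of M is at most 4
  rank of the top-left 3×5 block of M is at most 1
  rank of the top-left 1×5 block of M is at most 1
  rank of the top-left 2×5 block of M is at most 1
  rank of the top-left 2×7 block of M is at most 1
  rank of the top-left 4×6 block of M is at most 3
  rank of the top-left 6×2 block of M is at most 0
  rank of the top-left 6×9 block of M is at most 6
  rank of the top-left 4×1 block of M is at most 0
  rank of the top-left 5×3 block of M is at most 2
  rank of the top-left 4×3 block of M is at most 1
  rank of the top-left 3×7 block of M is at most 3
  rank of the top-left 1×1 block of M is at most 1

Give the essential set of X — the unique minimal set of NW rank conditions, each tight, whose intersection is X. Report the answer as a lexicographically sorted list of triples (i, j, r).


Recovering R(i,j) via the rank-extension bound from the 38 conditions:

  R[1]: 0 0 1 1 1 1 1 1 1
  R[2]: 0 0 1 1 1 1 1 2 2
  R[3]: 0 0 1 1 1 2 2 3 3
  R[4]: 0 0 1 1 1 2 2 3 4
  R[5]: 0 0 1 1 2 3 3 4 5
  R[6]: 0 0 1 2 3 4 4 5 6
  R[7]: 0 1 2 3 4 5 5 6 7
  R[8]: 1 2 3 4 5 6 6 7 8
  R[9]: 1 2 3 4 5 6 7 8 9

giving w = (3, 8, 6, 9, 5, 4, 2, 1, 7) via Δ²R.

Rothe diagram D(w) (23 cells), 6 SE-corners (essential conditions):

[(2, 7, 1), (4, 5, 1), (4, 7, 2), (5, 4, 1), (6, 2, 0), (7, 1, 0)]


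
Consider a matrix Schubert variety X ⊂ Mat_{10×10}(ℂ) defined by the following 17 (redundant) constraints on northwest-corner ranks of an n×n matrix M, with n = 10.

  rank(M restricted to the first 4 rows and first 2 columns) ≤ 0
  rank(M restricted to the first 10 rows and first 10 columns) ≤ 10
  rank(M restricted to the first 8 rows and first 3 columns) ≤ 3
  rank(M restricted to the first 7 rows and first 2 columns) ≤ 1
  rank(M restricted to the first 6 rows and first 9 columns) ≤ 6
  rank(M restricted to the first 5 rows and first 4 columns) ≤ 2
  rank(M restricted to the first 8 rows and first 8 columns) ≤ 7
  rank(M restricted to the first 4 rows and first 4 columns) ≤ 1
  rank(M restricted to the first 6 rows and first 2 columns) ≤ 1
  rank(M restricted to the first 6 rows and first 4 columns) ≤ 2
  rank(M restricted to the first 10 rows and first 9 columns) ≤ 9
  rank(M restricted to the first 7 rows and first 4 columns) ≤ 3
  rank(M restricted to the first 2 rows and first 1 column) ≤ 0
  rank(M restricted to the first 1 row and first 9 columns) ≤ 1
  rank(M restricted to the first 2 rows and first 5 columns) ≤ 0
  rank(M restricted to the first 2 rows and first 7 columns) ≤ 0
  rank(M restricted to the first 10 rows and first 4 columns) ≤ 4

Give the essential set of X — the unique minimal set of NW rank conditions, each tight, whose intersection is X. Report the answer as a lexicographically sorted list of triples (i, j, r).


Reconstructing r_w from the 17 given conditions:

  R[1]: 0 | 0 | 0 | 0 | 0 | 0 | 0 | 1 | 1 | 1
  R[2]: 0 | 0 | 0 | 0 | 0 | 0 | 0 | 1 | 2 | 2
  R[3]: 0 | 0 | 1 | 1 | 1 | 1 | 1 | 2 | 3 | 3
  R[4]: 0 | 0 | 1 | 1 | 2 | 2 | 2 | 3 | 4 | 4
  R[5]: 1 | 1 | 2 | 2 | 3 | 3 | 3 | 4 | 5 | 5
  R[6]: 1 | 1 | 2 | 2 | 3 | 4 | 4 | 5 | 6 | 6
  R[7]: 1 | 1 | 2 | 3 | 4 | 5 | 5 | 6 | 7 | 7
  R[8]: 1 | 2 | 3 | 4 | 5 | 6 | 6 | 7 | 8 | 8
  R[9]: 1 | 2 | 3 | 4 | 5 | 6 | 7 | 8 | 9 | 9
  R[10]: 1 | 2 | 3 | 4 | 5 | 6 | 7 | 8 | 9 | 10

second differences of R give the permutation w = (8, 9, 3, 5, 1, 6, 4, 2, 7, 10).

D(w) has 22 cells with 5 SE-corners; essential set:

[(2, 7, 0), (4, 2, 0), (4, 4, 1), (6, 4, 2), (7, 2, 1)]


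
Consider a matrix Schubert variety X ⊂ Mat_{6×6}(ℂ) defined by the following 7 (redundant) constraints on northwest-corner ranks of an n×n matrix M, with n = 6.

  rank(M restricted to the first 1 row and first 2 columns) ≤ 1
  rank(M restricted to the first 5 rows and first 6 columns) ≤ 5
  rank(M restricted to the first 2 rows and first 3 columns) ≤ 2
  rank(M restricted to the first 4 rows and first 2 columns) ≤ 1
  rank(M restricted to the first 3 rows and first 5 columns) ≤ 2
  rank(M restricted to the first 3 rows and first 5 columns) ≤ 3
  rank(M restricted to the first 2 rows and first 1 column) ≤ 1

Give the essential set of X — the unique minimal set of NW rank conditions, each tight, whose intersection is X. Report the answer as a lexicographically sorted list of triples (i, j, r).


Propagating the 7 rank bounds to every northwest block:

  row 1: 1  1  1  1  1  1
  row 2: 1  1  2  2  2  2
  row 3: 1  1  2  2  2  3
  row 4: 1  1  2  3  3  4
  row 5: 1  2  3  4  4  5
  row 6: 1  2  3  4  5  6

the unique w with this rank table is (1, 3, 6, 4, 2, 5).

Fulton essential set (2 of the 5 Rothe cells):

[(3, 5, 2), (4, 2, 1)]


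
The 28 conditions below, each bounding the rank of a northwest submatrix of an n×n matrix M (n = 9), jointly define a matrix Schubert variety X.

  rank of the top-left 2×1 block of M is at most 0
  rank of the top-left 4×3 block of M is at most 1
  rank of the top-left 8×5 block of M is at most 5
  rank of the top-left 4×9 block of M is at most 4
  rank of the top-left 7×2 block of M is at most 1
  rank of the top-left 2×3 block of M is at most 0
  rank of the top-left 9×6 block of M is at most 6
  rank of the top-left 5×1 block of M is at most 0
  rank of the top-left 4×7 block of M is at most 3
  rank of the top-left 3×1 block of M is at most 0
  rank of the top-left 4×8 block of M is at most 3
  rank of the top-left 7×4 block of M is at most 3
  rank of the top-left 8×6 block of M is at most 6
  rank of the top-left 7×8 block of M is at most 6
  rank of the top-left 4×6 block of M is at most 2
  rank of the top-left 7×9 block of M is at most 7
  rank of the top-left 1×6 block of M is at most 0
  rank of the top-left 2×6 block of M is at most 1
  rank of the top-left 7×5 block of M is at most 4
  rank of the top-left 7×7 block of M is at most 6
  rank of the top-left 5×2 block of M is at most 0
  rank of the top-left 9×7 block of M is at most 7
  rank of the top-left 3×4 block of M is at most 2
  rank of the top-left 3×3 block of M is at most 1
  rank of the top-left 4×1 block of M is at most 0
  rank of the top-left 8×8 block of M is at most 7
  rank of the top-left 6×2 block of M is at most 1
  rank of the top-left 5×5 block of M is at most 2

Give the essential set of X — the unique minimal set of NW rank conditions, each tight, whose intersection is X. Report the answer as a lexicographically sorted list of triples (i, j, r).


Reconstructing r_w from the 28 given conditions:

  i=1: 0 | 0 | 0 | 0 | 0 | 0 | 1 | 1 | 1
  i=2: 0 | 0 | 0 | 1 | 1 | 1 | 2 | 2 | 2
  i=3: 0 | 0 | 1 | 2 | 2 | 2 | 3 | 3 | 3
  i=4: 0 | 0 | 1 | 2 | 2 | 2 | 3 | 3 | 4
  i=5: 0 | 0 | 1 | 2 | 2 | 3 | 4 | 4 | 5
  i=6: 1 | 1 | 2 | 3 | 3 | 4 | 5 | 5 | 6
  i=7: 1 | 1 | 2 | 3 | 4 | 5 | 6 | 6 | 7
  i=8: 1 | 2 | 3 | 4 | 5 | 6 | 7 | 7 | 8
  i=9: 1 | 2 | 3 | 4 | 5 | 6 | 7 | 8 | 9

the unique w with this rank table is (7, 4, 3, 9, 6, 1, 5, 2, 8).

7 SE-corners of the 20-cell Rothe diagram give Ess(w):

[(1, 6, 0), (2, 3, 0), (4, 6, 2), (4, 8, 3), (5, 2, 0), (5, 5, 2), (7, 2, 1)]
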